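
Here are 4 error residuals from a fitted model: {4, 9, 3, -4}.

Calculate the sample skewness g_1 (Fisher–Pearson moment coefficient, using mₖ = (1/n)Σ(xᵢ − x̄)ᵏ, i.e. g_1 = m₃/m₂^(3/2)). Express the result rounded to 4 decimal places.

-0.3160

x̄ = (4 + 9 + 3 - 4) / 4 = 3.0000
deviations (xᵢ − x̄): 1.0000, 6.0000, 0.0000, -7.0000
Σ(xᵢ − x̄)² = 86.0000 ⇒ m₂ = 86.0000/4 = 21.50000
Σ(xᵢ − x̄)³ = -126.0000 ⇒ m₃ = -126.0000/4 = -31.50000
m₂^(3/2) = 21.50000^(1.5) = 99.69140
g_1 = m₃ / m₂^(3/2) = -31.50000 / 99.69140 ≈ -0.3160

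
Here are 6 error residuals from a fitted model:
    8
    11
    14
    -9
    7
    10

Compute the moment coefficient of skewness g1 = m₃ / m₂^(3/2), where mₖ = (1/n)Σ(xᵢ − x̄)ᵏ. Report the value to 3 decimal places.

x̄ = (8 + 11 + 14 - 9 + 7 + 10) / 6 = 6.8333
deviations (xᵢ − x̄): 1.1667, 4.1667, 7.1667, -15.8333, 0.1667, 3.1667
Σ(xᵢ − x̄)² = 330.8333 ⇒ m₂ = 330.8333/6 = 55.13889
Σ(xᵢ − x̄)³ = -3495.5556 ⇒ m₃ = -3495.5556/6 = -582.59259
m₂^(3/2) = 55.13889^(1.5) = 409.43693
g1 = m₃ / m₂^(3/2) = -582.59259 / 409.43693 ≈ -1.423

-1.423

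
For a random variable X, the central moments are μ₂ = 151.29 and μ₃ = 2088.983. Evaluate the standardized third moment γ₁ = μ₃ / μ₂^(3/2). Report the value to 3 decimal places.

σ = √μ₂ = √151.29 = 12.30000
σ³ = μ₂^(3/2) = 1860.86700
γ₁ = μ₃/σ³ = 2088.983 / 1860.86700 ≈ 1.123

1.123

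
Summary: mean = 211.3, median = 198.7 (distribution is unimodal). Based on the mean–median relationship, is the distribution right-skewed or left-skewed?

right-skewed

mean − median = 211.3 − 198.7 = 12.6
mean > median ⇒ the longer tail is on the right ⇒ right-skewed (positively skewed).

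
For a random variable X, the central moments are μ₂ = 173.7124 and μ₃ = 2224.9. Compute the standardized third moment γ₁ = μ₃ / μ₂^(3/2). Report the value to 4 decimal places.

0.9718

σ = √μ₂ = √173.7124 = 13.18000
σ³ = μ₂^(3/2) = 2289.52943
γ₁ = μ₃/σ³ = 2224.9 / 2289.52943 ≈ 0.9718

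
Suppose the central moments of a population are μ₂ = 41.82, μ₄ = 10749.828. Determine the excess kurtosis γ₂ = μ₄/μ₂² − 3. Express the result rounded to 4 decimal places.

μ₂² = 41.82² = 1748.91240
μ₄/μ₂² = 10749.828 / 1748.91240 = 6.14658
γ₂ = 6.14658 − 3 ≈ 3.1466

3.1466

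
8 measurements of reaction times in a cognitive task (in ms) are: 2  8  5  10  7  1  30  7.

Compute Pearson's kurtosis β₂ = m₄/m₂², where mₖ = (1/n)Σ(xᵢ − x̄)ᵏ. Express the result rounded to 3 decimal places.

4.998

x̄ = 8.7500
Σ(xᵢ − x̄)² = 579.5000 ⇒ m₂ = 72.43750
Σ(xᵢ − x̄)⁴ = 209811.4063 ⇒ m₄ = 26226.42578
m₂² = 5247.19141
β₂ = m₄/m₂² = 26226.42578 / 5247.19141 ≈ 4.998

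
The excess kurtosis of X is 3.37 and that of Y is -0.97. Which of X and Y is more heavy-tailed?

Higher excess kurtosis ⇒ heavier tails relative to the normal distribution.
3.37 vs -0.97: the larger is 3.37, so X has heavier tails. (X is leptokurtic — heavier-than-normal tails; the other is platykurtic.)

X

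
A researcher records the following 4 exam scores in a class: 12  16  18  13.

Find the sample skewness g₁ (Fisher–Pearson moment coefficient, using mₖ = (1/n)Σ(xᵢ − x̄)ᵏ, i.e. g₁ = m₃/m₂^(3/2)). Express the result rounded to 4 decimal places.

x̄ = (12 + 16 + 18 + 13) / 4 = 14.7500
deviations (xᵢ − x̄): -2.7500, 1.2500, 3.2500, -1.7500
Σ(xᵢ − x̄)² = 22.7500 ⇒ m₂ = 22.7500/4 = 5.68750
Σ(xᵢ − x̄)³ = 10.1250 ⇒ m₃ = 10.1250/4 = 2.53125
m₂^(3/2) = 5.68750^(1.5) = 13.56382
g₁ = m₃ / m₂^(3/2) = 2.53125 / 13.56382 ≈ 0.1866

0.1866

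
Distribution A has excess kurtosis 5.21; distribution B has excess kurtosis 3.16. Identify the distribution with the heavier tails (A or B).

A

Higher excess kurtosis ⇒ heavier tails relative to the normal distribution.
5.21 vs 3.16: the larger is 5.21, so A has heavier tails.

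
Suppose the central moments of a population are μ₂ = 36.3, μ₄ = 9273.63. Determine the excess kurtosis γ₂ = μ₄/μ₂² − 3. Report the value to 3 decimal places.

4.038

μ₂² = 36.3² = 1317.69000
μ₄/μ₂² = 9273.63 / 1317.69000 = 7.03779
γ₂ = 7.03779 − 3 ≈ 4.038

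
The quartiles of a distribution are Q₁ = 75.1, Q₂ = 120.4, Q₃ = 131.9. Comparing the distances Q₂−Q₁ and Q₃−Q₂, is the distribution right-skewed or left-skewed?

left-skewed

Q₂ − Q₁ = 45.3;  Q₃ − Q₂ = 11.5
Q₂ − Q₁ > Q₃ − Q₂ ⇒ the lower half is more spread out ⇒ left-skewed.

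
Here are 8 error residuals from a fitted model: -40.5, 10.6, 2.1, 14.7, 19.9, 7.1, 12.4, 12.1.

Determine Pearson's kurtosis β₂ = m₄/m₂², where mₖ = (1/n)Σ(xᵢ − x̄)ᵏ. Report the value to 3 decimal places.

5.327

x̄ = 4.8000
Σ(xᵢ − x̄)² = 2535.3800 ⇒ m₂ = 316.92250
Σ(xᵢ − x̄)⁴ = 4280056.7078 ⇒ m₄ = 535007.08847
m₂² = 100439.87101
β₂ = m₄/m₂² = 535007.08847 / 100439.87101 ≈ 5.327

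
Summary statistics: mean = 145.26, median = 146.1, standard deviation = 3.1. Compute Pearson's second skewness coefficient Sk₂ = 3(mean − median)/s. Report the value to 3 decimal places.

Sk₂ = 3(145.26 − 146.1) / 3.1 = 3 × -0.8400 / 3.1
    = -2.5200 / 3.1 ≈ -0.813

-0.813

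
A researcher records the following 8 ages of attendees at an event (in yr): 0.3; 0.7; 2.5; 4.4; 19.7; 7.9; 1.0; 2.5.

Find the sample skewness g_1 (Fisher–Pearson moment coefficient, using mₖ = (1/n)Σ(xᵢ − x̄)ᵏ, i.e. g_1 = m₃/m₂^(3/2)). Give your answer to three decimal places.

1.703

x̄ = (0.3 + 0.7 + 2.5 + 4.4 + 19.7 + 7.9 + 1.0 + 2.5) / 8 = 4.8750
deviations (xᵢ − x̄): -4.5750, -4.1750, -2.3750, -0.4750, 14.8250, 3.0250, -3.8750, -2.3750
Σ(xᵢ − x̄)² = 293.8150 ⇒ m₂ = 293.8150/8 = 36.72688
Σ(xᵢ − x̄)³ = 3032.3122 ⇒ m₃ = 3032.3122/8 = 379.03903
m₂^(3/2) = 36.72688^(1.5) = 222.57479
g_1 = m₃ / m₂^(3/2) = 379.03903 / 222.57479 ≈ 1.703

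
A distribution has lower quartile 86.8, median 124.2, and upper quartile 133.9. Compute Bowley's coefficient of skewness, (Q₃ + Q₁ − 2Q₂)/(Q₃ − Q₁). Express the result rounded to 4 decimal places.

-0.5881

numerator: Q₃ + Q₁ − 2Q₂ = 133.9 + 86.8 − 2×124.2 = -27.7000
denominator: Q₃ − Q₁ = 133.9 − 86.8 = 47.1000
Bowley skewness = -27.7000 / 47.1000 ≈ -0.5881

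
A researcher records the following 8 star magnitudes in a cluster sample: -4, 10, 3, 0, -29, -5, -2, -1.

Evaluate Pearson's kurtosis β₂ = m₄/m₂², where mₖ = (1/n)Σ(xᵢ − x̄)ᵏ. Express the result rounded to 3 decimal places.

4.544

x̄ = -3.5000
Σ(xᵢ − x̄)² = 898.0000 ⇒ m₂ = 112.25000
Σ(xᵢ − x̄)⁴ = 458024.5000 ⇒ m₄ = 57253.06250
m₂² = 12600.06250
β₂ = m₄/m₂² = 57253.06250 / 12600.06250 ≈ 4.544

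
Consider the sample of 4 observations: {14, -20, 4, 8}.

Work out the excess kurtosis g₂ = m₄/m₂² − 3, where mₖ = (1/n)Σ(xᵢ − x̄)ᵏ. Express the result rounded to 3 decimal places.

-0.843

x̄ = 1.5000
Σ(xᵢ − x̄)² = 667.0000 ⇒ m₂ = 166.75000
Σ(xᵢ − x̄)⁴ = 239913.2500 ⇒ m₄ = 59978.31250
m₂² = 27805.56250
g₂ = m₄/m₂² − 3 = 2.15706 − 3 ≈ -0.843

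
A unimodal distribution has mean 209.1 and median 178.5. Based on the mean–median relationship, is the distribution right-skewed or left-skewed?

right-skewed

mean − median = 209.1 − 178.5 = 30.6
mean > median ⇒ the longer tail is on the right ⇒ right-skewed (positively skewed).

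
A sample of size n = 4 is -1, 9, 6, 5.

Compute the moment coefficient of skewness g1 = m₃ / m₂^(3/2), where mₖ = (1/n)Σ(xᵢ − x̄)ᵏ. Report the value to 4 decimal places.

x̄ = (-1 + 9 + 6 + 5) / 4 = 4.7500
deviations (xᵢ − x̄): -5.7500, 4.2500, 1.2500, 0.2500
Σ(xᵢ − x̄)² = 52.7500 ⇒ m₂ = 52.7500/4 = 13.18750
Σ(xᵢ − x̄)³ = -111.3750 ⇒ m₃ = -111.3750/4 = -27.84375
m₂^(3/2) = 13.18750^(1.5) = 47.88988
g1 = m₃ / m₂^(3/2) = -27.84375 / 47.88988 ≈ -0.5814

-0.5814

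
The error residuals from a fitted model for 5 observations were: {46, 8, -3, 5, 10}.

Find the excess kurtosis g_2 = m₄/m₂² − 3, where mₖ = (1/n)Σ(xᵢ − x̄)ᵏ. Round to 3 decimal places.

-0.042

x̄ = 13.2000
Σ(xᵢ − x̄)² = 1442.8000 ⇒ m₂ = 288.56000
Σ(xᵢ − x̄)⁴ = 1231663.6960 ⇒ m₄ = 246332.73920
m₂² = 83266.87360
g_2 = m₄/m₂² − 3 = 2.95835 − 3 ≈ -0.042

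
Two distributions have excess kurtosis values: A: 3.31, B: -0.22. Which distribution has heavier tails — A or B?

Higher excess kurtosis ⇒ heavier tails relative to the normal distribution.
3.31 vs -0.22: the larger is 3.31, so A has heavier tails. (A is leptokurtic — heavier-than-normal tails; the other is platykurtic.)

A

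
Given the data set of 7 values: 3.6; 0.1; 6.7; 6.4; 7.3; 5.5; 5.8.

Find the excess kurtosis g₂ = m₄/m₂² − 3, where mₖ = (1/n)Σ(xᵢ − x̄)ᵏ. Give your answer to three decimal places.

x̄ = 5.0571
Σ(xᵢ − x̄)² = 36.9771 ⇒ m₂ = 5.28245
Σ(xᵢ − x̄)⁴ = 644.5379 ⇒ m₄ = 92.07684
m₂² = 27.90427
g₂ = m₄/m₂² − 3 = 3.29974 − 3 ≈ 0.300

0.300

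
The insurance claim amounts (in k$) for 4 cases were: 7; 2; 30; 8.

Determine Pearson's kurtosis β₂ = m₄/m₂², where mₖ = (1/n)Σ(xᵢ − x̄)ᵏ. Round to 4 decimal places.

x̄ = 11.7500
Σ(xᵢ − x̄)² = 464.7500 ⇒ m₂ = 116.18750
Σ(xᵢ − x̄)⁴ = 120674.3281 ⇒ m₄ = 30168.58203
m₂² = 13499.53516
β₂ = m₄/m₂² = 30168.58203 / 13499.53516 ≈ 2.2348

2.2348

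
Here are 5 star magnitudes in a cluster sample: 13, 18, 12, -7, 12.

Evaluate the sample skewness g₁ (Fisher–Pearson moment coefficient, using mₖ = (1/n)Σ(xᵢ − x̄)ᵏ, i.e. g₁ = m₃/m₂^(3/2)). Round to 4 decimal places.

x̄ = (13 + 18 + 12 - 7 + 12) / 5 = 9.6000
deviations (xᵢ − x̄): 3.4000, 8.4000, 2.4000, -16.6000, 2.4000
Σ(xᵢ − x̄)² = 369.2000 ⇒ m₂ = 369.2000/5 = 73.84000
Σ(xᵢ − x̄)³ = -3914.6400 ⇒ m₃ = -3914.6400/5 = -782.92800
m₂^(3/2) = 73.84000^(1.5) = 634.50863
g₁ = m₃ / m₂^(3/2) = -782.92800 / 634.50863 ≈ -1.2339

-1.2339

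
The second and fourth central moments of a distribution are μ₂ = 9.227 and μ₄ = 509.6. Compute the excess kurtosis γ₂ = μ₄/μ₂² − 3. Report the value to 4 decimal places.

2.9856

μ₂² = 9.227² = 85.13753
μ₄/μ₂² = 509.6 / 85.13753 = 5.98561
γ₂ = 5.98561 − 3 ≈ 2.9856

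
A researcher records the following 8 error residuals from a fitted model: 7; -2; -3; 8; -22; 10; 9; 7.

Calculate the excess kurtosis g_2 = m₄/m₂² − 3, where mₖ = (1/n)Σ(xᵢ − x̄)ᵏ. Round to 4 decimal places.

x̄ = 1.7500
Σ(xᵢ − x̄)² = 815.5000 ⇒ m₂ = 101.93750
Σ(xᵢ − x̄)⁴ = 329313.9063 ⇒ m₄ = 41164.23828
m₂² = 10391.25391
g_2 = m₄/m₂² − 3 = 3.96143 − 3 ≈ 0.9614

0.9614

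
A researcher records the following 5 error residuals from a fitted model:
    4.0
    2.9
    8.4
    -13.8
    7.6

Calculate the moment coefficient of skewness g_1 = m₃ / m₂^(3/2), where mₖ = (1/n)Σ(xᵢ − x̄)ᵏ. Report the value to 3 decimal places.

-1.258

x̄ = (4.0 + 2.9 + 8.4 - 13.8 + 7.6) / 5 = 1.8200
deviations (xᵢ − x̄): 2.1800, 1.0800, 6.5800, -15.6200, 5.7800
Σ(xᵢ − x̄)² = 326.6080 ⇒ m₂ = 326.6080/5 = 65.32160
Σ(xᵢ − x̄)³ = -3321.4255 ⇒ m₃ = -3321.4255/5 = -664.28510
m₂^(3/2) = 65.32160^(1.5) = 527.94079
g_1 = m₃ / m₂^(3/2) = -664.28510 / 527.94079 ≈ -1.258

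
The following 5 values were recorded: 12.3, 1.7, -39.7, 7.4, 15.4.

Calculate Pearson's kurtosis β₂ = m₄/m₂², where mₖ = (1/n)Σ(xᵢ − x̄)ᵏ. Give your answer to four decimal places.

2.9870

x̄ = -0.5800
Σ(xᵢ − x̄)² = 2020.5080 ⇒ m₂ = 404.10160
Σ(xᵢ − x̄)⁴ = 2438857.9067 ⇒ m₄ = 487771.58134
m₂² = 163298.10312
β₂ = m₄/m₂² = 487771.58134 / 163298.10312 ≈ 2.9870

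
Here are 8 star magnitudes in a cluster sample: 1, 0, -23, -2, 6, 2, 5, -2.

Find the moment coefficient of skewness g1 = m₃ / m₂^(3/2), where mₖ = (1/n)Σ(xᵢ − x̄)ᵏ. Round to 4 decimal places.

x̄ = (1 + 0 - 23 - 2 + 6 + 2 + 5 - 2) / 8 = -1.6250
deviations (xᵢ − x̄): 2.6250, 1.6250, -21.3750, -0.3750, 7.6250, 3.6250, 6.6250, -0.3750
Σ(xᵢ − x̄)² = 581.8750 ⇒ m₂ = 581.8750/8 = 72.73438
Σ(xᵢ − x̄)³ = -8962.0313 ⇒ m₃ = -8962.0313/8 = -1120.25391
m₂^(3/2) = 72.73438^(1.5) = 620.31112
g1 = m₃ / m₂^(3/2) = -1120.25391 / 620.31112 ≈ -1.8060

-1.8060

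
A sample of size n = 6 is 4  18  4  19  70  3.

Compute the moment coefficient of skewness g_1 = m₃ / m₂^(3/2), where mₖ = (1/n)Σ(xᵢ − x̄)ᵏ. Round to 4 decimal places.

x̄ = (4 + 18 + 4 + 19 + 70 + 3) / 6 = 19.6667
deviations (xᵢ − x̄): -15.6667, -1.6667, -15.6667, -0.6667, 50.3333, -16.6667
Σ(xᵢ − x̄)² = 3305.3333 ⇒ m₂ = 3305.3333/6 = 550.88889
Σ(xᵢ − x̄)³ = 115191.5556 ⇒ m₃ = 115191.5556/6 = 19198.59259
m₂^(3/2) = 550.88889^(1.5) = 12929.92541
g_1 = m₃ / m₂^(3/2) = 19198.59259 / 12929.92541 ≈ 1.4848

1.4848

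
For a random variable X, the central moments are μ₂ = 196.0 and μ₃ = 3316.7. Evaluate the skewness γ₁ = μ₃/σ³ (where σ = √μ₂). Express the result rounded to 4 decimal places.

σ = √μ₂ = √196.0 = 14.00000
σ³ = μ₂^(3/2) = 2744.00000
γ₁ = μ₃/σ³ = 3316.7 / 2744.00000 ≈ 1.2087

1.2087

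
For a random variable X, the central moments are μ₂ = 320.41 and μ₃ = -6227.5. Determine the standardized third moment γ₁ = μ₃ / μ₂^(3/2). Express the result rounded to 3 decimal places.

σ = √μ₂ = √320.41 = 17.90000
σ³ = μ₂^(3/2) = 5735.33900
γ₁ = μ₃/σ³ = -6227.5 / 5735.33900 ≈ -1.086

-1.086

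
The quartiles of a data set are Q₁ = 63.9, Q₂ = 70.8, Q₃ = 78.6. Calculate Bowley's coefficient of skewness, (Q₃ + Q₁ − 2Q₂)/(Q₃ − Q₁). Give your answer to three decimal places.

0.061

numerator: Q₃ + Q₁ − 2Q₂ = 78.6 + 63.9 − 2×70.8 = 0.9000
denominator: Q₃ − Q₁ = 78.6 − 63.9 = 14.7000
Bowley skewness = 0.9000 / 14.7000 ≈ 0.061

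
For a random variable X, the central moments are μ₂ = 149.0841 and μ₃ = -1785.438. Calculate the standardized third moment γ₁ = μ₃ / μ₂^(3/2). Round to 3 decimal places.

-0.981

σ = √μ₂ = √149.0841 = 12.21000
σ³ = μ₂^(3/2) = 1820.31686
γ₁ = μ₃/σ³ = -1785.438 / 1820.31686 ≈ -0.981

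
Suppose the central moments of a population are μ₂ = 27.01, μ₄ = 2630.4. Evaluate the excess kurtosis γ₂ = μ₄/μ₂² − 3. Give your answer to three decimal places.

0.606

μ₂² = 27.01² = 729.54010
μ₄/μ₂² = 2630.4 / 729.54010 = 3.60556
γ₂ = 3.60556 − 3 ≈ 0.606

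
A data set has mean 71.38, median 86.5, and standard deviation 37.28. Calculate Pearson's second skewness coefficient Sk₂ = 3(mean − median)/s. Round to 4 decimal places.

-1.2167

Sk₂ = 3(71.38 − 86.5) / 37.28 = 3 × -15.1200 / 37.28
    = -45.3600 / 37.28 ≈ -1.2167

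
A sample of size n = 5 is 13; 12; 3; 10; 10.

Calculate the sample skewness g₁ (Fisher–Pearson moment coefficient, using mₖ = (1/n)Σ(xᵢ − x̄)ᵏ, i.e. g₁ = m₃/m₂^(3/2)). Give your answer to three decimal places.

-1.094

x̄ = (13 + 12 + 3 + 10 + 10) / 5 = 9.6000
deviations (xᵢ − x̄): 3.4000, 2.4000, -6.6000, 0.4000, 0.4000
Σ(xᵢ − x̄)² = 61.2000 ⇒ m₂ = 61.2000/5 = 12.24000
Σ(xᵢ − x̄)³ = -234.2400 ⇒ m₃ = -234.2400/5 = -46.84800
m₂^(3/2) = 12.24000^(1.5) = 42.82251
g₁ = m₃ / m₂^(3/2) = -46.84800 / 42.82251 ≈ -1.094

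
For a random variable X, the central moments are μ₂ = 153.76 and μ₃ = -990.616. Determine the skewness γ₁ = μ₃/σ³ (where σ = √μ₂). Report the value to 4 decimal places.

σ = √μ₂ = √153.76 = 12.40000
σ³ = μ₂^(3/2) = 1906.62400
γ₁ = μ₃/σ³ = -990.616 / 1906.62400 ≈ -0.5196

-0.5196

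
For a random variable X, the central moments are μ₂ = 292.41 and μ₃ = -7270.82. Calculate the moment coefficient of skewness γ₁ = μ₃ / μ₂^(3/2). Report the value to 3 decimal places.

-1.454

σ = √μ₂ = √292.41 = 17.10000
σ³ = μ₂^(3/2) = 5000.21100
γ₁ = μ₃/σ³ = -7270.82 / 5000.21100 ≈ -1.454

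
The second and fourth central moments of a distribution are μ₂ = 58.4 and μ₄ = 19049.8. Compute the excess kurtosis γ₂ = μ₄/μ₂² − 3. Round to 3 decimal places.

2.586

μ₂² = 58.4² = 3410.56000
μ₄/μ₂² = 19049.8 / 3410.56000 = 5.58553
γ₂ = 5.58553 − 3 ≈ 2.586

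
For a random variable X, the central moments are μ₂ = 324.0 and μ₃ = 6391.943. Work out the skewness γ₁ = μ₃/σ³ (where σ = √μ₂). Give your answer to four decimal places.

1.0960

σ = √μ₂ = √324.0 = 18.00000
σ³ = μ₂^(3/2) = 5832.00000
γ₁ = μ₃/σ³ = 6391.943 / 5832.00000 ≈ 1.0960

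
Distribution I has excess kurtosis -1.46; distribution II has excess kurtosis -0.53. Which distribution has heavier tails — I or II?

Higher excess kurtosis ⇒ heavier tails relative to the normal distribution.
-1.46 vs -0.53: the larger is -0.53, so II has heavier tails.

II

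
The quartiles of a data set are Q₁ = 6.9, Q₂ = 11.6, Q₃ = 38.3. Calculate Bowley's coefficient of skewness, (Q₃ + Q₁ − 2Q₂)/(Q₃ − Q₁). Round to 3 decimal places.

0.701

numerator: Q₃ + Q₁ − 2Q₂ = 38.3 + 6.9 − 2×11.6 = 22.0000
denominator: Q₃ − Q₁ = 38.3 − 6.9 = 31.4000
Bowley skewness = 22.0000 / 31.4000 ≈ 0.701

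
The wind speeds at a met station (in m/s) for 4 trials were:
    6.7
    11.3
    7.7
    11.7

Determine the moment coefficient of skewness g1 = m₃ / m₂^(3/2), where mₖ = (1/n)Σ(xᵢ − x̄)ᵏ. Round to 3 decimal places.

-0.065

x̄ = (6.7 + 11.3 + 7.7 + 11.7) / 4 = 9.3500
deviations (xᵢ − x̄): -2.6500, 1.9500, -1.6500, 2.3500
Σ(xᵢ − x̄)² = 19.0700 ⇒ m₂ = 19.0700/4 = 4.76750
Σ(xᵢ − x̄)³ = -2.7090 ⇒ m₃ = -2.7090/4 = -0.67725
m₂^(3/2) = 4.76750^(1.5) = 10.40965
g1 = m₃ / m₂^(3/2) = -0.67725 / 10.40965 ≈ -0.065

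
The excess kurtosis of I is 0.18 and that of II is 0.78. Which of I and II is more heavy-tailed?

Higher excess kurtosis ⇒ heavier tails relative to the normal distribution.
0.18 vs 0.78: the larger is 0.78, so II has heavier tails.

II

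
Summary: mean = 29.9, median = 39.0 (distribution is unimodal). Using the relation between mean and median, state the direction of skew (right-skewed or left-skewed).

mean − median = 29.9 − 39.0 = -9.1
mean < median ⇒ the longer tail is on the left ⇒ left-skewed (negatively skewed).

left-skewed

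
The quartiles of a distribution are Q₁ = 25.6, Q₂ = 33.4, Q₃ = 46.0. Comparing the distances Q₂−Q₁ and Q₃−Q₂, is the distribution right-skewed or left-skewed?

Q₂ − Q₁ = 7.8;  Q₃ − Q₂ = 12.6
Q₃ − Q₂ > Q₂ − Q₁ ⇒ the upper half is more spread out ⇒ right-skewed.

right-skewed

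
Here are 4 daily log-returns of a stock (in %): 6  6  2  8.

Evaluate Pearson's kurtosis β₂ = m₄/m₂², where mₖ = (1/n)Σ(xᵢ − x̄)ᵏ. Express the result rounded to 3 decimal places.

2.097

x̄ = 5.5000
Σ(xᵢ − x̄)² = 19.0000 ⇒ m₂ = 4.75000
Σ(xᵢ − x̄)⁴ = 189.2500 ⇒ m₄ = 47.31250
m₂² = 22.56250
β₂ = m₄/m₂² = 47.31250 / 22.56250 ≈ 2.097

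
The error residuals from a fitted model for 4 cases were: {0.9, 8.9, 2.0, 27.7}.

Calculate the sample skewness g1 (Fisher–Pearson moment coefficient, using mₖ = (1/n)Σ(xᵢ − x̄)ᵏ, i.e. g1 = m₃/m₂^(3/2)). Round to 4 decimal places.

0.8987

x̄ = (0.9 + 8.9 + 2.0 + 27.7) / 4 = 9.8750
deviations (xᵢ − x̄): -8.9750, -0.9750, -7.8750, 17.8250
Σ(xᵢ − x̄)² = 461.2475 ⇒ m₂ = 461.2475/4 = 115.31187
Σ(xᵢ − x̄)³ = 4451.3066 ⇒ m₃ = 4451.3066/4 = 1112.82666
m₂^(3/2) = 115.31187^(1.5) = 1238.25774
g1 = m₃ / m₂^(3/2) = 1112.82666 / 1238.25774 ≈ 0.8987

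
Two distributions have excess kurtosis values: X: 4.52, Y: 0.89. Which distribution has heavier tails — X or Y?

Higher excess kurtosis ⇒ heavier tails relative to the normal distribution.
4.52 vs 0.89: the larger is 4.52, so X has heavier tails.

X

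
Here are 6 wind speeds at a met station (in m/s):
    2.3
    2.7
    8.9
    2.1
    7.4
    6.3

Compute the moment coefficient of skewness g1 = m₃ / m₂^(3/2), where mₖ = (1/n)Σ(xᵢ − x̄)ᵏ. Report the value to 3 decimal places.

0.218

x̄ = (2.3 + 2.7 + 8.9 + 2.1 + 7.4 + 6.3) / 6 = 4.9500
deviations (xᵢ − x̄): -2.6500, -2.2500, 3.9500, -2.8500, 2.4500, 1.3500
Σ(xᵢ − x̄)² = 43.6350 ⇒ m₂ = 43.6350/6 = 7.27250
Σ(xᵢ − x̄)³ = 25.6470 ⇒ m₃ = 25.6470/6 = 4.27450
m₂^(3/2) = 7.27250^(1.5) = 19.61217
g1 = m₃ / m₂^(3/2) = 4.27450 / 19.61217 ≈ 0.218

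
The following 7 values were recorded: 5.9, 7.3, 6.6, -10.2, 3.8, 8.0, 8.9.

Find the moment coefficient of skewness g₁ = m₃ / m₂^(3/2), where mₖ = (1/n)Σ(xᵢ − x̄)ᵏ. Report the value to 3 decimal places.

x̄ = (5.9 + 7.3 + 6.6 - 10.2 + 3.8 + 8.0 + 8.9) / 7 = 4.3286
deviations (xᵢ − x̄): 1.5714, 2.9714, 2.2714, -14.5286, -0.5286, 3.6714, 4.5714
Σ(xᵢ − x̄)² = 262.1943 ⇒ m₂ = 262.1943/7 = 37.45633
Σ(xᵢ − x̄)³ = -2879.9720 ⇒ m₃ = -2879.9720/7 = -411.42457
m₂^(3/2) = 37.45633^(1.5) = 229.23861
g₁ = m₃ / m₂^(3/2) = -411.42457 / 229.23861 ≈ -1.795

-1.795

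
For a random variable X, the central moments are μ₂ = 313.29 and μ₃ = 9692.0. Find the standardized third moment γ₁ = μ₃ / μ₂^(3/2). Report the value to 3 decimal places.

1.748

σ = √μ₂ = √313.29 = 17.70000
σ³ = μ₂^(3/2) = 5545.23300
γ₁ = μ₃/σ³ = 9692.0 / 5545.23300 ≈ 1.748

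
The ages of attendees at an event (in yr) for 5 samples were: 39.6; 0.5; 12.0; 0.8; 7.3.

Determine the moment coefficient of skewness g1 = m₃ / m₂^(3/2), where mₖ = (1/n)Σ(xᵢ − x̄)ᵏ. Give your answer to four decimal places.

1.1888

x̄ = (39.6 + 0.5 + 12.0 + 0.8 + 7.3) / 5 = 12.0400
deviations (xᵢ − x̄): 27.5600, -11.5400, -0.0400, -11.2400, -4.7400
Σ(xᵢ − x̄)² = 1041.5320 ⇒ m₂ = 1041.5320/5 = 208.30640
Σ(xᵢ − x̄)³ = 17869.9658 ⇒ m₃ = 17869.9658/5 = 3573.99317
m₂^(3/2) = 208.30640^(1.5) = 3006.44955
g1 = m₃ / m₂^(3/2) = 3573.99317 / 3006.44955 ≈ 1.1888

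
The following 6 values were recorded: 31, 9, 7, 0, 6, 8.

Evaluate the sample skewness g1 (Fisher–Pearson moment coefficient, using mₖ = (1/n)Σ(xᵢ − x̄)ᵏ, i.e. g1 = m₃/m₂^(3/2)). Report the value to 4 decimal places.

1.4145

x̄ = (31 + 9 + 7 + 0 + 6 + 8) / 6 = 10.1667
deviations (xᵢ − x̄): 20.8333, -1.1667, -3.1667, -10.1667, -4.1667, -2.1667
Σ(xᵢ − x̄)² = 570.8333 ⇒ m₂ = 570.8333/6 = 95.13889
Σ(xᵢ − x̄)³ = 7875.5556 ⇒ m₃ = 7875.5556/6 = 1312.59259
m₂^(3/2) = 95.13889^(1.5) = 927.97679
g1 = m₃ / m₂^(3/2) = 1312.59259 / 927.97679 ≈ 1.4145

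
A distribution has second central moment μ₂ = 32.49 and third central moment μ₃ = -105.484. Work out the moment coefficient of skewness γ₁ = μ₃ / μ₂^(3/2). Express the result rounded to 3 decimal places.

-0.570

σ = √μ₂ = √32.49 = 5.70000
σ³ = μ₂^(3/2) = 185.19300
γ₁ = μ₃/σ³ = -105.484 / 185.19300 ≈ -0.570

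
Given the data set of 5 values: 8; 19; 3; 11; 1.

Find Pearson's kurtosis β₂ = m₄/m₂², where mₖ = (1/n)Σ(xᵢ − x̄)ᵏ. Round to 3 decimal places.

2.000

x̄ = 8.4000
Σ(xᵢ − x̄)² = 203.2000 ⇒ m₂ = 40.64000
Σ(xᵢ − x̄)⁴ = 16519.4560 ⇒ m₄ = 3303.89120
m₂² = 1651.60960
β₂ = m₄/m₂² = 3303.89120 / 1651.60960 ≈ 2.000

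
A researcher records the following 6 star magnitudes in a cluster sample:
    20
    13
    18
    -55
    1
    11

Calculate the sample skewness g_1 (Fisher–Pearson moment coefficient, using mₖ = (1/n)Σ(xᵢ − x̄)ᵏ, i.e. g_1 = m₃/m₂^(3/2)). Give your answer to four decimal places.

x̄ = (20 + 13 + 18 - 55 + 1 + 11) / 6 = 1.3333
deviations (xᵢ − x̄): 18.6667, 11.6667, 16.6667, -56.3333, -0.3333, 9.6667
Σ(xᵢ − x̄)² = 4029.3333 ⇒ m₂ = 4029.3333/6 = 671.55556
Σ(xᵢ − x̄)³ = -165145.5556 ⇒ m₃ = -165145.5556/6 = -27524.25926
m₂^(3/2) = 671.55556^(1.5) = 17402.95188
g_1 = m₃ / m₂^(3/2) = -27524.25926 / 17402.95188 ≈ -1.5816

-1.5816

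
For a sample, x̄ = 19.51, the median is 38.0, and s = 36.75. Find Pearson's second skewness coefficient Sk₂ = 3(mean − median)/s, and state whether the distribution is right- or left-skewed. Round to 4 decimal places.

-1.5094, left-skewed

Sk₂ = 3(19.51 − 38.0) / 36.75 = 3 × -18.4900 / 36.75
    = -55.4700 / 36.75 ≈ -1.5094
Sk₂ < 0 ⇒ mean < median ⇒ left-skewed (negative skew).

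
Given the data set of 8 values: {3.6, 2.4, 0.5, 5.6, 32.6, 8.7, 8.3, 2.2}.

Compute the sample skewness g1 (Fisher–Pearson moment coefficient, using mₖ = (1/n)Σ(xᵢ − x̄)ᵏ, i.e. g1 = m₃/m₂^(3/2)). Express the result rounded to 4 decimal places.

x̄ = (3.6 + 2.4 + 0.5 + 5.6 + 32.6 + 8.7 + 8.3 + 2.2) / 8 = 7.9875
deviations (xᵢ − x̄): -4.3875, -5.5875, -7.4875, -2.3875, 24.6125, 0.7125, 0.3125, -5.7875
Σ(xᵢ − x̄)² = 752.1088 ⇒ m₂ = 752.1088/8 = 94.01359
Σ(xᵢ − x̄)³ = 14023.8991 ⇒ m₃ = 14023.8991/8 = 1752.98739
m₂^(3/2) = 94.01359^(1.5) = 911.56151
g1 = m₃ / m₂^(3/2) = 1752.98739 / 911.56151 ≈ 1.9231

1.9231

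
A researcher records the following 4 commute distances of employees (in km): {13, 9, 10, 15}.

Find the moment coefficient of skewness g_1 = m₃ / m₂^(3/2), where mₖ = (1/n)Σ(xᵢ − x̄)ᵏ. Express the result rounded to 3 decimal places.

x̄ = (13 + 9 + 10 + 15) / 4 = 11.7500
deviations (xᵢ − x̄): 1.2500, -2.7500, -1.7500, 3.2500
Σ(xᵢ − x̄)² = 22.7500 ⇒ m₂ = 22.7500/4 = 5.68750
Σ(xᵢ − x̄)³ = 10.1250 ⇒ m₃ = 10.1250/4 = 2.53125
m₂^(3/2) = 5.68750^(1.5) = 13.56382
g_1 = m₃ / m₂^(3/2) = 2.53125 / 13.56382 ≈ 0.187

0.187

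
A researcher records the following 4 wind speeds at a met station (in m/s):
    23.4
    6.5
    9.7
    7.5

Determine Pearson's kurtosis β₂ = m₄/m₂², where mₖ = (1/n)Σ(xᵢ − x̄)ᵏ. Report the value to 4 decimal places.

x̄ = 11.7750
Σ(xᵢ − x̄)² = 185.5475 ⇒ m₂ = 46.38687
Σ(xᵢ − x̄)⁴ = 19389.7908 ⇒ m₄ = 4847.44770
m₂² = 2151.74217
β₂ = m₄/m₂² = 4847.44770 / 2151.74217 ≈ 2.2528

2.2528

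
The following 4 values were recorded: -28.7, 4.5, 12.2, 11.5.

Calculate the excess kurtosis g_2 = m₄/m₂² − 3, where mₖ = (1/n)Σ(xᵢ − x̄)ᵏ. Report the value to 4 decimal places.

-0.7606

x̄ = -0.1250
Σ(xᵢ − x̄)² = 1124.9675 ⇒ m₂ = 281.24188
Σ(xᵢ − x̄)⁴ = 708518.1278 ⇒ m₄ = 177129.53196
m₂² = 79096.99225
g_2 = m₄/m₂² − 3 = 2.23940 − 3 ≈ -0.7606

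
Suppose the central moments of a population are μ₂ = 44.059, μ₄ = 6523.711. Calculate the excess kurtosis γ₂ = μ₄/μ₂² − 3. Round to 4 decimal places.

μ₂² = 44.059² = 1941.19548
μ₄/μ₂² = 6523.711 / 1941.19548 = 3.36067
γ₂ = 3.36067 − 3 ≈ 0.3607

0.3607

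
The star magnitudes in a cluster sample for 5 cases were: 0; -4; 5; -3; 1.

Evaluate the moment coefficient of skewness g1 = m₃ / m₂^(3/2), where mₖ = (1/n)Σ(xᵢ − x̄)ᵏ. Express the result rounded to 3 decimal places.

x̄ = (0 - 4 + 5 - 3 + 1) / 5 = -0.2000
deviations (xᵢ − x̄): 0.2000, -3.8000, 5.2000, -2.8000, 1.2000
Σ(xᵢ − x̄)² = 50.8000 ⇒ m₂ = 50.8000/5 = 10.16000
Σ(xᵢ − x̄)³ = 65.5200 ⇒ m₃ = 65.5200/5 = 13.10400
m₂^(3/2) = 10.16000^(1.5) = 32.38475
g1 = m₃ / m₂^(3/2) = 13.10400 / 32.38475 ≈ 0.405

0.405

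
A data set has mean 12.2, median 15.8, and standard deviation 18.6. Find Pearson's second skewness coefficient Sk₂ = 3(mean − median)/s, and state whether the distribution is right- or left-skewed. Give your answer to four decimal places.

Sk₂ = 3(12.2 − 15.8) / 18.6 = 3 × -3.6000 / 18.6
    = -10.8000 / 18.6 ≈ -0.5806
Sk₂ < 0 ⇒ mean < median ⇒ left-skewed (negative skew).

-0.5806, left-skewed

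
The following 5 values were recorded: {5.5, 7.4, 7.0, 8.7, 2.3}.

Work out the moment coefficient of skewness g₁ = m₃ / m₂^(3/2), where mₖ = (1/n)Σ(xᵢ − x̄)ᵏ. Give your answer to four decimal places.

-0.7661

x̄ = (5.5 + 7.4 + 7.0 + 8.7 + 2.3) / 5 = 6.1800
deviations (xᵢ − x̄): -0.6800, 1.2200, 0.8200, 2.5200, -3.8800
Σ(xᵢ − x̄)² = 24.0280 ⇒ m₂ = 24.0280/5 = 4.80560
Σ(xᵢ − x̄)³ = -40.3553 ⇒ m₃ = -40.3553/5 = -8.07106
m₂^(3/2) = 4.80560^(1.5) = 10.53468
g₁ = m₃ / m₂^(3/2) = -8.07106 / 10.53468 ≈ -0.7661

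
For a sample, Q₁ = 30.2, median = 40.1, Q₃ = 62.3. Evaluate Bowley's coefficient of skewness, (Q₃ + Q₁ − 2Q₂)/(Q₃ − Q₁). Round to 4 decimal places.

numerator: Q₃ + Q₁ − 2Q₂ = 62.3 + 30.2 − 2×40.1 = 12.3000
denominator: Q₃ − Q₁ = 62.3 − 30.2 = 32.1000
Bowley skewness = 12.3000 / 32.1000 ≈ 0.3832

0.3832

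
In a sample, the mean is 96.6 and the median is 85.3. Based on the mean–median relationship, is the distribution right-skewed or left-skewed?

mean − median = 96.6 − 85.3 = 11.3
mean > median ⇒ the longer tail is on the right ⇒ right-skewed (positively skewed).

right-skewed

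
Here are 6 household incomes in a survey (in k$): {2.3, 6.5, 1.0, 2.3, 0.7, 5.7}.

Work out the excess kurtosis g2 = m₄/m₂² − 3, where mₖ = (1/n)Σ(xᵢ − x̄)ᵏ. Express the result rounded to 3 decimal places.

-1.409

x̄ = 3.0833
Σ(xᵢ − x̄)² = 29.7683 ⇒ m₂ = 4.96139
Σ(xᵢ − x̄)⁴ = 235.0104 ⇒ m₄ = 39.16841
m₂² = 24.61538
g2 = m₄/m₂² − 3 = 1.59122 − 3 ≈ -1.409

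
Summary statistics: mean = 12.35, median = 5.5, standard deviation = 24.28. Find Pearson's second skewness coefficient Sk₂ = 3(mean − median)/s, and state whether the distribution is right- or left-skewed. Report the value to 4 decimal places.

Sk₂ = 3(12.35 − 5.5) / 24.28 = 3 × 6.8500 / 24.28
    = 20.5500 / 24.28 ≈ 0.8464
Sk₂ > 0 ⇒ mean > median ⇒ right-skewed (positive skew).

0.8464, right-skewed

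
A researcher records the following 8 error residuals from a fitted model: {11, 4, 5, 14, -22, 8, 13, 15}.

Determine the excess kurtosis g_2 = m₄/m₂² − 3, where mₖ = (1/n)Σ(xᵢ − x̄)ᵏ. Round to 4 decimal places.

1.9085

x̄ = 6.0000
Σ(xᵢ − x̄)² = 1012.0000 ⇒ m₂ = 126.50000
Σ(xᵢ − x̄)⁴ = 628372.0000 ⇒ m₄ = 78546.50000
m₂² = 16002.25000
g_2 = m₄/m₂² − 3 = 4.90847 − 3 ≈ 1.9085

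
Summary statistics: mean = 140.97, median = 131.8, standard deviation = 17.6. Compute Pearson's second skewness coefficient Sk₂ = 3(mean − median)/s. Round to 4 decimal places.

Sk₂ = 3(140.97 − 131.8) / 17.6 = 3 × 9.1700 / 17.6
    = 27.5100 / 17.6 ≈ 1.5631

1.5631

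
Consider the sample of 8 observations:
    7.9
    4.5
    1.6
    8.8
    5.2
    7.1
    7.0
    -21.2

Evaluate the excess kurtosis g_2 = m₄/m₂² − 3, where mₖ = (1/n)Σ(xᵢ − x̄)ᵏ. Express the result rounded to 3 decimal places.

2.551

x̄ = 2.6125
Σ(xᵢ − x̄)² = 683.9488 ⇒ m₂ = 85.49359
Σ(xᵢ − x̄)⁴ = 324610.9145 ⇒ m₄ = 40576.36431
m₂² = 7309.15457
g_2 = m₄/m₂² − 3 = 5.55144 − 3 ≈ 2.551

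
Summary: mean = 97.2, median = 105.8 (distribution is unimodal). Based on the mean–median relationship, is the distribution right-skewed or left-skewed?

left-skewed

mean − median = 97.2 − 105.8 = -8.6
mean < median ⇒ the longer tail is on the left ⇒ left-skewed (negatively skewed).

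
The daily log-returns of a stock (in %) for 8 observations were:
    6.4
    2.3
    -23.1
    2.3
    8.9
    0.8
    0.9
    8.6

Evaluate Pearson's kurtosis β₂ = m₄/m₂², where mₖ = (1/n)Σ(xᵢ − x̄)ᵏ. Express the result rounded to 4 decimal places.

x̄ = 0.8875
Σ(xᵢ − x̄)² = 733.4688 ⇒ m₂ = 91.68359
Σ(xᵢ − x̄)⁴ = 339676.5573 ⇒ m₄ = 42459.56966
m₂² = 8405.88136
β₂ = m₄/m₂² = 42459.56966 / 8405.88136 ≈ 5.0512

5.0512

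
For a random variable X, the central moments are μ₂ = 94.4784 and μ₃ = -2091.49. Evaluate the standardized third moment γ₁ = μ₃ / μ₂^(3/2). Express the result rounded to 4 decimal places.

-2.2775

σ = √μ₂ = √94.4784 = 9.72000
σ³ = μ₂^(3/2) = 918.33005
γ₁ = μ₃/σ³ = -2091.49 / 918.33005 ≈ -2.2775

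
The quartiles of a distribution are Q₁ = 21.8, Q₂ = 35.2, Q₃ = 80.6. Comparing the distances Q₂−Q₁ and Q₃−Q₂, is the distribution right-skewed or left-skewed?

Q₂ − Q₁ = 13.4;  Q₃ − Q₂ = 45.4
Q₃ − Q₂ > Q₂ − Q₁ ⇒ the upper half is more spread out ⇒ right-skewed.

right-skewed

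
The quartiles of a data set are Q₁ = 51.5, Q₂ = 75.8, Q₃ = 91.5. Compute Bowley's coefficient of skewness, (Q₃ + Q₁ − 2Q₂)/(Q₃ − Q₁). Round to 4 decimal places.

-0.2150

numerator: Q₃ + Q₁ − 2Q₂ = 91.5 + 51.5 − 2×75.8 = -8.6000
denominator: Q₃ − Q₁ = 91.5 − 51.5 = 40.0000
Bowley skewness = -8.6000 / 40.0000 ≈ -0.2150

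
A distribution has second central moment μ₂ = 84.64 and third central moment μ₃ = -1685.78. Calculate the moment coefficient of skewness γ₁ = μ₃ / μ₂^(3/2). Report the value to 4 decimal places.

σ = √μ₂ = √84.64 = 9.20000
σ³ = μ₂^(3/2) = 778.68800
γ₁ = μ₃/σ³ = -1685.78 / 778.68800 ≈ -2.1649

-2.1649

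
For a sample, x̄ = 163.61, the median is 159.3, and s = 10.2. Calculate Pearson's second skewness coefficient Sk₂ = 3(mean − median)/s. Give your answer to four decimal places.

Sk₂ = 3(163.61 − 159.3) / 10.2 = 3 × 4.3100 / 10.2
    = 12.9300 / 10.2 ≈ 1.2676

1.2676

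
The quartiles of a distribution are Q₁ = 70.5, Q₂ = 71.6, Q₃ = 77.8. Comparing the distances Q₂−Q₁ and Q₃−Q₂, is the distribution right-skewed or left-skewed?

Q₂ − Q₁ = 1.1;  Q₃ − Q₂ = 6.2
Q₃ − Q₂ > Q₂ − Q₁ ⇒ the upper half is more spread out ⇒ right-skewed.

right-skewed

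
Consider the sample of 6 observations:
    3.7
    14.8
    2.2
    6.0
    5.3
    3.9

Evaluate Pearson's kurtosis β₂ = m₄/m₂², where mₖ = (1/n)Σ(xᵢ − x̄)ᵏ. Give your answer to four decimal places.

x̄ = 5.9833
Σ(xᵢ − x̄)² = 102.0683 ⇒ m₂ = 17.01139
Σ(xᵢ − x̄)⁴ = 6293.6315 ⇒ m₄ = 1048.93859
m₂² = 289.38735
β₂ = m₄/m₂² = 1048.93859 / 289.38735 ≈ 3.6247

3.6247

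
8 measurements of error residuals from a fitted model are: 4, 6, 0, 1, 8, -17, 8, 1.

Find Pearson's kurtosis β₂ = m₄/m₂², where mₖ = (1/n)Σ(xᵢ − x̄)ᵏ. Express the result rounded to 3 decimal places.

4.556

x̄ = 1.3750
Σ(xᵢ − x̄)² = 455.8750 ⇒ m₂ = 56.98438
Σ(xᵢ − x̄)⁴ = 118362.6191 ⇒ m₄ = 14795.32739
m₂² = 3247.21899
β₂ = m₄/m₂² = 14795.32739 / 3247.21899 ≈ 4.556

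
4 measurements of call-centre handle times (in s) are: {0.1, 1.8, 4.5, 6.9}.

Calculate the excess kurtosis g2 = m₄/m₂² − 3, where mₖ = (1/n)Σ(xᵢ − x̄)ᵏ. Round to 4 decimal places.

x̄ = 3.3250
Σ(xᵢ − x̄)² = 26.8875 ⇒ m₂ = 6.72188
Σ(xᵢ − x̄)⁴ = 278.8320 ⇒ m₄ = 69.70801
m₂² = 45.18360
g2 = m₄/m₂² − 3 = 1.54277 − 3 ≈ -1.4572

-1.4572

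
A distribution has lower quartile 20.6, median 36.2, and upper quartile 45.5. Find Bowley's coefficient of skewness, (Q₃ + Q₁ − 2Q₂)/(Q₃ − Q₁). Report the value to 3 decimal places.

-0.253

numerator: Q₃ + Q₁ − 2Q₂ = 45.5 + 20.6 − 2×36.2 = -6.3000
denominator: Q₃ − Q₁ = 45.5 − 20.6 = 24.9000
Bowley skewness = -6.3000 / 24.9000 ≈ -0.253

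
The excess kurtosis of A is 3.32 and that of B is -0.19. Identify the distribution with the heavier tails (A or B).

A

Higher excess kurtosis ⇒ heavier tails relative to the normal distribution.
3.32 vs -0.19: the larger is 3.32, so A has heavier tails. (A is leptokurtic — heavier-than-normal tails; the other is platykurtic.)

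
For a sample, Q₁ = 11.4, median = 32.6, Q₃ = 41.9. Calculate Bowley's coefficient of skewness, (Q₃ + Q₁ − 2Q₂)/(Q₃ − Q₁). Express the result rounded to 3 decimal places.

numerator: Q₃ + Q₁ − 2Q₂ = 41.9 + 11.4 − 2×32.6 = -11.9000
denominator: Q₃ − Q₁ = 41.9 − 11.4 = 30.5000
Bowley skewness = -11.9000 / 30.5000 ≈ -0.390

-0.390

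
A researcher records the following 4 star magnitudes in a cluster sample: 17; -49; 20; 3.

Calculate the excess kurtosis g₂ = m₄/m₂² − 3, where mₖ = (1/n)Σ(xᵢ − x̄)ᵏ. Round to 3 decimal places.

x̄ = -2.2500
Σ(xᵢ − x̄)² = 3078.7500 ⇒ m₂ = 769.68750
Σ(xᵢ − x̄)⁴ = 5159846.5781 ⇒ m₄ = 1289961.64453
m₂² = 592418.84766
g₂ = m₄/m₂² − 3 = 2.17745 − 3 ≈ -0.823

-0.823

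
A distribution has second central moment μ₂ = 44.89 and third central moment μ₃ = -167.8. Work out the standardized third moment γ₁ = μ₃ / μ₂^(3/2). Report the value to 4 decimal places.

-0.5579

σ = √μ₂ = √44.89 = 6.70000
σ³ = μ₂^(3/2) = 300.76300
γ₁ = μ₃/σ³ = -167.8 / 300.76300 ≈ -0.5579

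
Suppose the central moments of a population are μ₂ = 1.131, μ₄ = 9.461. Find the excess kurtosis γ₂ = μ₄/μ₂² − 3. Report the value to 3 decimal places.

μ₂² = 1.131² = 1.27916
μ₄/μ₂² = 9.461 / 1.27916 = 7.39625
γ₂ = 7.39625 − 3 ≈ 4.396

4.396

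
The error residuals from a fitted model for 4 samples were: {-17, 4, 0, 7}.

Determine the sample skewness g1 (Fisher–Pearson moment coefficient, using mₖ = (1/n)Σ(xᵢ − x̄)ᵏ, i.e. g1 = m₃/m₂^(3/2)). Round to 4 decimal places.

x̄ = (-17 + 4 + 0 + 7) / 4 = -1.5000
deviations (xᵢ − x̄): -15.5000, 5.5000, 1.5000, 8.5000
Σ(xᵢ − x̄)² = 345.0000 ⇒ m₂ = 345.0000/4 = 86.25000
Σ(xᵢ − x̄)³ = -2940.0000 ⇒ m₃ = -2940.0000/4 = -735.00000
m₂^(3/2) = 86.25000^(1.5) = 801.01132
g1 = m₃ / m₂^(3/2) = -735.00000 / 801.01132 ≈ -0.9176

-0.9176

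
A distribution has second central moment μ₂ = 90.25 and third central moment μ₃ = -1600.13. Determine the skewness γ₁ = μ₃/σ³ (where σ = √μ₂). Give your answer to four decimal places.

σ = √μ₂ = √90.25 = 9.50000
σ³ = μ₂^(3/2) = 857.37500
γ₁ = μ₃/σ³ = -1600.13 / 857.37500 ≈ -1.8663

-1.8663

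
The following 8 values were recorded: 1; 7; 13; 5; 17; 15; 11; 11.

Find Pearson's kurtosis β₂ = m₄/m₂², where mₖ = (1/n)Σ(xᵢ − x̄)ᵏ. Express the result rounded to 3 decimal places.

x̄ = 10.0000
Σ(xᵢ − x̄)² = 200.0000 ⇒ m₂ = 25.00000
Σ(xᵢ − x̄)⁴ = 10376.0000 ⇒ m₄ = 1297.00000
m₂² = 625.00000
β₂ = m₄/m₂² = 1297.00000 / 625.00000 ≈ 2.075

2.075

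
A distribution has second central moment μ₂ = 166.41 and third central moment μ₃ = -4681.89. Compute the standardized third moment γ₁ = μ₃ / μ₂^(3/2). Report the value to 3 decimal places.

-2.181

σ = √μ₂ = √166.41 = 12.90000
σ³ = μ₂^(3/2) = 2146.68900
γ₁ = μ₃/σ³ = -4681.89 / 2146.68900 ≈ -2.181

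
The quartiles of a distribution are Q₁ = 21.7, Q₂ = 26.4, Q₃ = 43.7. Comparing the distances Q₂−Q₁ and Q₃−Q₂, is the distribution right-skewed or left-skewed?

Q₂ − Q₁ = 4.7;  Q₃ − Q₂ = 17.3
Q₃ − Q₂ > Q₂ − Q₁ ⇒ the upper half is more spread out ⇒ right-skewed.

right-skewed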